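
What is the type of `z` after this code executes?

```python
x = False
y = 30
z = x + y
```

bool + int = int (bool is subclass of int)

int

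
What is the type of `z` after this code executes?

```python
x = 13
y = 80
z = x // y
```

int // int = int

int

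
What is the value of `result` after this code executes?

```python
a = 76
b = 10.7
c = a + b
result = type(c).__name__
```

a is int; b is float; c is float; result = 'float'

'float'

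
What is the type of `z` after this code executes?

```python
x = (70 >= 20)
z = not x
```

'not' returns bool

bool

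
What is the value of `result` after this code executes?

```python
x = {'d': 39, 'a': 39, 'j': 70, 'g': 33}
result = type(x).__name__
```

x is dict; result = 'dict'

'dict'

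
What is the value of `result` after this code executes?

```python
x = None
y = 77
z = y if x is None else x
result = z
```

x = None; y = 77; z = 77; result = 77

77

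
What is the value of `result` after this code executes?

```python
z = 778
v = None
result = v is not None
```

z = 778; v = None; result = False

False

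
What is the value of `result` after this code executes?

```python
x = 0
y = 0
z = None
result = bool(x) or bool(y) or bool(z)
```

x = 0; y = 0; z = None; result = False

False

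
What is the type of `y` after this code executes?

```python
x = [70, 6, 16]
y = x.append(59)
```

list.append() returns None (mutates in place)

NoneType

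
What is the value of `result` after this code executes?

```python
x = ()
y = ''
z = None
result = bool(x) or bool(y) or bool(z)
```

x = (); y = ''; z = None; result = False

False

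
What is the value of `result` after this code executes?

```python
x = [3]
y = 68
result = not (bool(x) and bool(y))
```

x = [3]; y = 68; result = False

False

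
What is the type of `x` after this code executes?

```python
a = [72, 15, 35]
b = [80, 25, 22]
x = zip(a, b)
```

zip() returns a zip object

zip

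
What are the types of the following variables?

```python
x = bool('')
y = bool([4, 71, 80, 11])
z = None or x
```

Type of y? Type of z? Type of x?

bool() returns bool; None or bool returns the bool; bool() returns bool

bool, bool, bool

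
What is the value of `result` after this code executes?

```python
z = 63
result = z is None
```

z = 63; result = False

False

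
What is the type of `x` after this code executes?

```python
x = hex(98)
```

hex() returns str representation

str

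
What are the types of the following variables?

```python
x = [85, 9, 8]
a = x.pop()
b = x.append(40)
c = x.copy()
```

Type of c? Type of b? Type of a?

copy() returns list; append() returns None; pop() returns element

list, NoneType, int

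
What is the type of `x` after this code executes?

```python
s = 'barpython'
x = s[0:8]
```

Slicing a str returns str

str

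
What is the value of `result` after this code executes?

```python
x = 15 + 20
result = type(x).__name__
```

x is int; result = 'int'

'int'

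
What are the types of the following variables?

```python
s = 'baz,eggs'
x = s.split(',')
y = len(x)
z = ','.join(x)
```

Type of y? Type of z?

len() returns int; str.join() returns str

int, str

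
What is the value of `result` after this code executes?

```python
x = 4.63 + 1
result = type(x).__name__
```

x is float; result = 'float'

'float'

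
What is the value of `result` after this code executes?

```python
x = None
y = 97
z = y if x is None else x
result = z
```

x = None; y = 97; z = 97; result = 97

97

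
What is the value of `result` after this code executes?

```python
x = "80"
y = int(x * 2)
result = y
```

x = '80'; y = 8080; result = 8080

8080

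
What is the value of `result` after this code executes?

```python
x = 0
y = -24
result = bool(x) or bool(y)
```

x = 0; y = -24; result = True

True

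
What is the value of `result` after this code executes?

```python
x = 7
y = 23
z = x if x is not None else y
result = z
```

x = 7; y = 23; z = 7; result = 7

7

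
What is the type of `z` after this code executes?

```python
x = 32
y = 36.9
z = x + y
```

int + float = float

float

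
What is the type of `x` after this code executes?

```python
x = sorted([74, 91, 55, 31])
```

sorted() always returns list

list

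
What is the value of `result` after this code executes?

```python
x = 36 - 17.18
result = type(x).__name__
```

x is float; result = 'float'

'float'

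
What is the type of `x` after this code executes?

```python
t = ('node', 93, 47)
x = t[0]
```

Index 0 of tuple is a str literal

str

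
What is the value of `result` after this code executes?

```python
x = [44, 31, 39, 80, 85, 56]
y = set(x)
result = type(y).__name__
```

x is list; y is set; result = 'set'

'set'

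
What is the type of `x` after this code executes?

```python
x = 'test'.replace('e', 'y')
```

str.replace() returns str

str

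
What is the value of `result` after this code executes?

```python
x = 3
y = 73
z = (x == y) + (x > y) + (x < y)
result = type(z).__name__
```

x is int; y is int; z is int; result = 'int'

'int'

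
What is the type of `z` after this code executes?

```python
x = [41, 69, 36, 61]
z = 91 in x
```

'in' operator returns bool

bool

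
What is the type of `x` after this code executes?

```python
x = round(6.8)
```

round() with no decimal places returns int

int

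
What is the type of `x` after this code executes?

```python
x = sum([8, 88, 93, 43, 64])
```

sum() of ints returns int

int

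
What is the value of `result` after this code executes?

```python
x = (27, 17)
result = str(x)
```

x = (27, 17); result = '(27, 17)'

'(27, 17)'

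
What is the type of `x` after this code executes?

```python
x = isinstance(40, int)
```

isinstance() returns bool

bool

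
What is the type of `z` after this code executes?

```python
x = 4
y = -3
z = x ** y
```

int ** negative = float

float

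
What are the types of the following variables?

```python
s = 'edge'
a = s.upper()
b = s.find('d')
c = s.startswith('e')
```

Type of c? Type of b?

startswith() returns bool; find() returns int

bool, int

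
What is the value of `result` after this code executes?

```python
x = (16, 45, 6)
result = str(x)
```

x = (16, 45, 6); result = '(16, 45, 6)'

'(16, 45, 6)'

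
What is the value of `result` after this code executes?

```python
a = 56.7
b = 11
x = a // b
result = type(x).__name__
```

a is float; b is int; x is float; result = 'float'

'float'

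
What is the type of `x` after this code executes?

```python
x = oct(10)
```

oct() returns str representation

str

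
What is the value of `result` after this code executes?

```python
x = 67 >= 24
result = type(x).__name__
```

x is bool; result = 'bool'

'bool'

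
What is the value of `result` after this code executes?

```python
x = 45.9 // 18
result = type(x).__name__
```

x is float; result = 'float'

'float'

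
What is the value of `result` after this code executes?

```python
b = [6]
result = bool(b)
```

b = [6]; result = True

True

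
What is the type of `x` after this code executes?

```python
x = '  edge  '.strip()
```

str.strip() returns str

str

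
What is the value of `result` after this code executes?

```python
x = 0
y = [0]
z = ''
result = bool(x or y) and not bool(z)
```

x = 0; y = [0]; z = ''; result = True

True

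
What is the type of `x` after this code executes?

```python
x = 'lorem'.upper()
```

str.upper() returns str

str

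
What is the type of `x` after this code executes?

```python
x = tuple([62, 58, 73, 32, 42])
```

tuple() constructor returns tuple

tuple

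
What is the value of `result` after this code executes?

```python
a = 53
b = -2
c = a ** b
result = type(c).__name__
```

a is int; b is int; c is float; result = 'float'

'float'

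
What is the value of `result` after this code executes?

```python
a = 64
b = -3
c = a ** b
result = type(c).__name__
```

a is int; b is int; c is float; result = 'float'

'float'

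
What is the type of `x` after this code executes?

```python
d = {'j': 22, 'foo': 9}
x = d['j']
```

Accessing dict[str, int] with str key returns int

int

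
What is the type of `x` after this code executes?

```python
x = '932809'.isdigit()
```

str.isdigit() returns bool

bool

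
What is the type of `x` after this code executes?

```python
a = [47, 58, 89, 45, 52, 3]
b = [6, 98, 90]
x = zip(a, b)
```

zip() returns a zip object

zip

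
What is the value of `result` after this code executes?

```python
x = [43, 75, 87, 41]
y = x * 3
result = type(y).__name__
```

x is list; y is list; result = 'list'

'list'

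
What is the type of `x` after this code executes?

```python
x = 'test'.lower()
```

str.lower() returns str

str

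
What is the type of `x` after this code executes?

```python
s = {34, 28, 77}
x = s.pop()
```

Popping from set[int] returns int

int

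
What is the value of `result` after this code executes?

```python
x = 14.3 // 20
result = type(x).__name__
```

x is float; result = 'float'

'float'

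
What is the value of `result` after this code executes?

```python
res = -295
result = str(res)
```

res = -295; result = '-295'

'-295'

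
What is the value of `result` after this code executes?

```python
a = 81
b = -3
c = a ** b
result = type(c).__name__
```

a is int; b is int; c is float; result = 'float'

'float'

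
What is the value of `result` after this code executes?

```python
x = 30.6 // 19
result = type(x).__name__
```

x is float; result = 'float'

'float'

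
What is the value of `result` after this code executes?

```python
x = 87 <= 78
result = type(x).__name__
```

x is bool; result = 'bool'

'bool'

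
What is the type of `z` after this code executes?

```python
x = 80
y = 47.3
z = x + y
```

int + float = float

float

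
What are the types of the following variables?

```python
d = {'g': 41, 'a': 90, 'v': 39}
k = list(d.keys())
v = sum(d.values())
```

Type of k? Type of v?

list() converts to list; sum of ints is int

list, int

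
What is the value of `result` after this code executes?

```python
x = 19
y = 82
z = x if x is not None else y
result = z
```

x = 19; y = 82; z = 19; result = 19

19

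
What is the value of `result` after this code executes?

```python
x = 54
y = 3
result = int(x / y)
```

x = 54; y = 3; result = 18

18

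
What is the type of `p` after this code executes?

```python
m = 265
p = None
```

None has type NoneType

NoneType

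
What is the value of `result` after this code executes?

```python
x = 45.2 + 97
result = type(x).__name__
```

x is float; result = 'float'

'float'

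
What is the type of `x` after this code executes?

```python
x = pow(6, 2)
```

pow(int, int) returns int

int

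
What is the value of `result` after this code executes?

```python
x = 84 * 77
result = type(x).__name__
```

x is int; result = 'int'

'int'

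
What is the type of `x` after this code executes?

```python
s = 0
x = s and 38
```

'and' returns first falsy value (0 is int)

int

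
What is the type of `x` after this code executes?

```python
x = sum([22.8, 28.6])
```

sum() of floats returns float

float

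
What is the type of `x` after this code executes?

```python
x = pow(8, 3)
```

pow(int, int) returns int

int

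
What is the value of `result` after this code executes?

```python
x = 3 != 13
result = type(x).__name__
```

x is bool; result = 'bool'

'bool'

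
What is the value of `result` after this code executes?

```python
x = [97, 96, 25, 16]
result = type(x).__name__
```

x is list; result = 'list'

'list'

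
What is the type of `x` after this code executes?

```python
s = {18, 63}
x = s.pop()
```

Popping from set[int] returns int

int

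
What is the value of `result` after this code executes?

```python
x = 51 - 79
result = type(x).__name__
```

x is int; result = 'int'

'int'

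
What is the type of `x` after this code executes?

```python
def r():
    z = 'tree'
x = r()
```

Function without return returns None

NoneType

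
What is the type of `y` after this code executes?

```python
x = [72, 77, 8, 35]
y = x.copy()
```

list.copy() returns list

list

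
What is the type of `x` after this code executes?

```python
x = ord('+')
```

ord() returns int (code point)

int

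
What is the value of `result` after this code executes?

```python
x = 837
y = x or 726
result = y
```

x = 837; y = 837; result = 837

837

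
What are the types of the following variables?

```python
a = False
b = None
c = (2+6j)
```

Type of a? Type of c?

a is assigned the constant False, which has type bool; c is assigned (2+6j), an int plus an imaginary literal (j suffix), which evaluates to complex

bool, complex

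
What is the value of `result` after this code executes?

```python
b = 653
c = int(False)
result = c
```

b = 653; c = 0; result = 0

0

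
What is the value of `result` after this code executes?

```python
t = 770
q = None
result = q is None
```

t = 770; q = None; result = True

True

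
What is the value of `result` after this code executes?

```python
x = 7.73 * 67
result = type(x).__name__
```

x is float; result = 'float'

'float'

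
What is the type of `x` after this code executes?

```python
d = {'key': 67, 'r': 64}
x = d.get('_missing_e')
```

dict.get() returns None when key not found

NoneType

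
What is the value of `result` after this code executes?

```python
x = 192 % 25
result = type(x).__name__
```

x is int; result = 'int'

'int'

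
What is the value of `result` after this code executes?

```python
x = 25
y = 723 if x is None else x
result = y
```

x = 25; y = 25; result = 25

25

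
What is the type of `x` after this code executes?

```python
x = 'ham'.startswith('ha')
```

str.startswith() returns bool

bool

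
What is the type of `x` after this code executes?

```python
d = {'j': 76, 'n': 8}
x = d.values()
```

.values() returns dict_values view

dict_values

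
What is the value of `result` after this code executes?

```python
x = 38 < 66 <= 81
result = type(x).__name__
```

x is bool; result = 'bool'

'bool'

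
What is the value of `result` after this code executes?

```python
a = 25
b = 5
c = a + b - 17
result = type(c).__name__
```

a is int; b is int; c is int; result = 'int'

'int'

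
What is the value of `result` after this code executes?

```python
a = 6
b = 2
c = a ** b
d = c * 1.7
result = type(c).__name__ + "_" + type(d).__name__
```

a is int; b is int; c is int; d is float; result = 'int_float'

'int_float'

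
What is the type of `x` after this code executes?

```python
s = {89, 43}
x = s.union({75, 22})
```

set.union() returns a new set

set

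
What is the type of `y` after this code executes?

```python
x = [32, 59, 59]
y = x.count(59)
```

list.count() returns int

int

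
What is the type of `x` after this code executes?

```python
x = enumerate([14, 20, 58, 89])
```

enumerate() returns an enumerate object

enumerate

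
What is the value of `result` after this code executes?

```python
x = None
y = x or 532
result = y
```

x = None; y = 532; result = 532

532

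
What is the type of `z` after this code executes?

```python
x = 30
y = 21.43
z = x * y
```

int * float = float

float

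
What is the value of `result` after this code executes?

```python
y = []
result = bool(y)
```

y = []; result = False

False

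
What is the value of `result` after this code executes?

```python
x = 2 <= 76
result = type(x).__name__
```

x is bool; result = 'bool'

'bool'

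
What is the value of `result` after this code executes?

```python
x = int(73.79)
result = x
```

x = 73; result = 73

73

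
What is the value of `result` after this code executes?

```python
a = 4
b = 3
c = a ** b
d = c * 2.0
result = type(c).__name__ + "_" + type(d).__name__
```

a is int; b is int; c is int; d is float; result = 'int_float'

'int_float'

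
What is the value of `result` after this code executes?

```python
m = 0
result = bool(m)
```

m = 0; result = False

False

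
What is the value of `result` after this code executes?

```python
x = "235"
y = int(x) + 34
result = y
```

x = '235'; y = 269; result = 269

269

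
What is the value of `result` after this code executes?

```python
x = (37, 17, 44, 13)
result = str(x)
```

x = (37, 17, 44, 13); result = '(37, 17, 44, 13)'

'(37, 17, 44, 13)'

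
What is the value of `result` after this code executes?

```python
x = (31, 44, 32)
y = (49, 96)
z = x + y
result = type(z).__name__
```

x is tuple; y is tuple; z is tuple; result = 'tuple'

'tuple'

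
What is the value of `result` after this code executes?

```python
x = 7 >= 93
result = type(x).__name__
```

x is bool; result = 'bool'

'bool'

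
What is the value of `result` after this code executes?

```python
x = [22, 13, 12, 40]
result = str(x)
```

x = [22, 13, 12, 40]; result = '[22, 13, 12, 40]'

'[22, 13, 12, 40]'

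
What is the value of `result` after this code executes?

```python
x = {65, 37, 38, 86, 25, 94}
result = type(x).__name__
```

x is set; result = 'set'

'set'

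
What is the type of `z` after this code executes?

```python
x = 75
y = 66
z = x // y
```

int // int = int

int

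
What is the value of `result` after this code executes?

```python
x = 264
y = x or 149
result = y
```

x = 264; y = 264; result = 264

264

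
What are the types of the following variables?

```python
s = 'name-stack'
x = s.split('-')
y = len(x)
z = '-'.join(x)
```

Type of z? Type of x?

str.join() returns str; str.split() returns list

str, list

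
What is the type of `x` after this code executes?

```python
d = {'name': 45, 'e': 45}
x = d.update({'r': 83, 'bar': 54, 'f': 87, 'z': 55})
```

dict.update() returns None

NoneType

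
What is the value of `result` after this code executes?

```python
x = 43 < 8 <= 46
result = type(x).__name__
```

x is bool; result = 'bool'

'bool'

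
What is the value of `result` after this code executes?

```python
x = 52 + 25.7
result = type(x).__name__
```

x is float; result = 'float'

'float'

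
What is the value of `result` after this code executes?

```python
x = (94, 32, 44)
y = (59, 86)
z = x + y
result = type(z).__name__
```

x is tuple; y is tuple; z is tuple; result = 'tuple'

'tuple'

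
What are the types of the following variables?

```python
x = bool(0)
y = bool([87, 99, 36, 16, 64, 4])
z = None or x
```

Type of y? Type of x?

bool() returns bool; bool() returns bool

bool, bool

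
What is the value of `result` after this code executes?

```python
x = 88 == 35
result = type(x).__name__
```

x is bool; result = 'bool'

'bool'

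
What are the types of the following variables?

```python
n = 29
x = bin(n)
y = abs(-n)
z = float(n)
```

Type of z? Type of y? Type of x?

float() returns float; abs() of int returns int; bin() returns str

float, int, str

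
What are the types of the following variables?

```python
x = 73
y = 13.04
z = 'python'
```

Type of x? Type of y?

x is assigned a bare integer (no decimal point), so it is an int; y is assigned a number with a decimal point, so it is a float

int, float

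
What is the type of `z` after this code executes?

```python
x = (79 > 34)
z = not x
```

'not' returns bool

bool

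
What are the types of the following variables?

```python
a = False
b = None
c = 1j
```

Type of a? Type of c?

a is assigned the constant False, which has type bool; c is assigned 1j, an imaginary literal (j suffix), which has type complex

bool, complex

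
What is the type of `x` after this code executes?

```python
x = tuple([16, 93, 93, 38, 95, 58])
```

tuple() constructor returns tuple

tuple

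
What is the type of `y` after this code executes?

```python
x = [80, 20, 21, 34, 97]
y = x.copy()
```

list.copy() returns list

list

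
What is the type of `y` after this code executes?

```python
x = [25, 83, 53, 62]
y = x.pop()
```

list.pop() returns the popped element

int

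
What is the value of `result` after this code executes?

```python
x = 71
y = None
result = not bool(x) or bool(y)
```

x = 71; y = None; result = False

False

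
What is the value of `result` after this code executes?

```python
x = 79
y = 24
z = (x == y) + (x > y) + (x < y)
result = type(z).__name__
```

x is int; y is int; z is int; result = 'int'

'int'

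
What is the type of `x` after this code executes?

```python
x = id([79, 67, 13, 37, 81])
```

id() returns int

int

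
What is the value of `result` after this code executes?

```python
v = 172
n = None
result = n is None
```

v = 172; n = None; result = True

True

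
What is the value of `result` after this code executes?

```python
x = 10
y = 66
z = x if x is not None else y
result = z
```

x = 10; y = 66; z = 10; result = 10

10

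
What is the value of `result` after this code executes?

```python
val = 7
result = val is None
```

val = 7; result = False

False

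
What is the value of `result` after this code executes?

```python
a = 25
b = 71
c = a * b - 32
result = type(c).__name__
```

a is int; b is int; c is int; result = 'int'

'int'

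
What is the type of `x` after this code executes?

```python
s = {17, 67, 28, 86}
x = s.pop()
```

Popping from set[int] returns int

int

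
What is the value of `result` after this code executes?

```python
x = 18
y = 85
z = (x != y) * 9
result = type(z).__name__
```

x is int; y is int; z is int; result = 'int'

'int'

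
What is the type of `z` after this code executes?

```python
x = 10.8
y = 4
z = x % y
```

float % int = float

float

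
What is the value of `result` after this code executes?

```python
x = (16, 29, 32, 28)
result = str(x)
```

x = (16, 29, 32, 28); result = '(16, 29, 32, 28)'

'(16, 29, 32, 28)'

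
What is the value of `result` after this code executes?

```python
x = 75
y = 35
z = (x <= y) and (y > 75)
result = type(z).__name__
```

x is int; y is int; z is bool; result = 'bool'

'bool'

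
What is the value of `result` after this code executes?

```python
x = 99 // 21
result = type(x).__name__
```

x is int; result = 'int'

'int'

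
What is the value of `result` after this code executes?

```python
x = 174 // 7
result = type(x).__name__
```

x is int; result = 'int'

'int'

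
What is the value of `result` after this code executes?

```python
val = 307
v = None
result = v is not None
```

val = 307; v = None; result = False

False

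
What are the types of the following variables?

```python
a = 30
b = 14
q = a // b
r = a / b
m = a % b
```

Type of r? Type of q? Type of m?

/ returns float; // returns int; % of ints returns int

float, int, int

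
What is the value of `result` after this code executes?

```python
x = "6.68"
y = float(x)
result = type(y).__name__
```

x is str; y is float; result = 'float'

'float'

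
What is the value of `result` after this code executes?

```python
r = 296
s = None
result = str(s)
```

r = 296; s = None; result = 'None'

'None'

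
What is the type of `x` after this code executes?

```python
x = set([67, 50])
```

set() constructor returns set

set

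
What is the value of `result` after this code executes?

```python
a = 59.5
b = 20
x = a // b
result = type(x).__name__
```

a is float; b is int; x is float; result = 'float'

'float'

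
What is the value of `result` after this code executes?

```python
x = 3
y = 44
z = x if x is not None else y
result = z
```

x = 3; y = 44; z = 3; result = 3

3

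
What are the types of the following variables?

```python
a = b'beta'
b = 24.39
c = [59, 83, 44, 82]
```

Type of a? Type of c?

a is assigned a bytes literal (b'...' prefix); c is assigned a list literal (square brackets)

bytes, list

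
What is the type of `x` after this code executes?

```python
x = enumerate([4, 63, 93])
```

enumerate() returns an enumerate object

enumerate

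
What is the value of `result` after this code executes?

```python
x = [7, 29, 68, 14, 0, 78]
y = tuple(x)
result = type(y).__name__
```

x is list; y is tuple; result = 'tuple'

'tuple'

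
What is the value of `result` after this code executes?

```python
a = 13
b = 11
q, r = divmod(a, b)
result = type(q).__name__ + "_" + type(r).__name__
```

a is int; b is int; q is int; r is int; result = 'int_int'

'int_int'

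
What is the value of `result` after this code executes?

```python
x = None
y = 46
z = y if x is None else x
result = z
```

x = None; y = 46; z = 46; result = 46

46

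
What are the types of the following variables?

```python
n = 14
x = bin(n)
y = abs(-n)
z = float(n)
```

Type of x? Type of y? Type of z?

bin() returns str; abs() of int returns int; float() returns float

str, int, float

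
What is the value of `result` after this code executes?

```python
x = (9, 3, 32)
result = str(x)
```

x = (9, 3, 32); result = '(9, 3, 32)'

'(9, 3, 32)'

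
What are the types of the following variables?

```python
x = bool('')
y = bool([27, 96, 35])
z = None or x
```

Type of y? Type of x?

bool() returns bool; bool() returns bool

bool, bool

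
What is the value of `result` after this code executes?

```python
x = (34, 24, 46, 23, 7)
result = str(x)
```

x = (34, 24, 46, 23, 7); result = '(34, 24, 46, 23, 7)'

'(34, 24, 46, 23, 7)'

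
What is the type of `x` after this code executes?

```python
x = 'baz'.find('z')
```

str.find() returns int index

int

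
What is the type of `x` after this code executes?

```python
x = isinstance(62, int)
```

isinstance() returns bool

bool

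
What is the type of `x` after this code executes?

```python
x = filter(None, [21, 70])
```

filter() returns a filter object

filter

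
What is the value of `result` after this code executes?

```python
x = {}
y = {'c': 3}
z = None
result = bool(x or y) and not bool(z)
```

x = {}; y = {'c': 3}; z = None; result = True

True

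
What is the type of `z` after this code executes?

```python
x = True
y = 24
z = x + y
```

bool + int = int (bool is subclass of int)

int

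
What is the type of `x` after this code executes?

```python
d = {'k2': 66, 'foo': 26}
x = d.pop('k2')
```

dict.pop() returns the value

int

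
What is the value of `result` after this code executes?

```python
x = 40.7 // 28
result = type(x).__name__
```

x is float; result = 'float'

'float'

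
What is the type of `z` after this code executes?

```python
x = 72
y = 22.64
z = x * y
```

int * float = float

float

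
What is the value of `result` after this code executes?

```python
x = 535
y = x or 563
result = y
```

x = 535; y = 535; result = 535

535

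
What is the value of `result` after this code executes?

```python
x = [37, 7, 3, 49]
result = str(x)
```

x = [37, 7, 3, 49]; result = '[37, 7, 3, 49]'

'[37, 7, 3, 49]'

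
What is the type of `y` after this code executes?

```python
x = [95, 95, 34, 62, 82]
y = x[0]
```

Indexing list[int] returns int

int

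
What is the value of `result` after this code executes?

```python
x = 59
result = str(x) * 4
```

x = 59; result = '59595959'

'59595959'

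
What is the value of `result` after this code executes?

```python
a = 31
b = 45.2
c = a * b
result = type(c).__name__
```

a is int; b is float; c is float; result = 'float'

'float'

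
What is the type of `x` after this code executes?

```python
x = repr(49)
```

repr() returns str

str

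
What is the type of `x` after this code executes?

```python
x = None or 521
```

'or' with None returns the other truthy value

int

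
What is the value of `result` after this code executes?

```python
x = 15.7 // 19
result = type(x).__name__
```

x is float; result = 'float'

'float'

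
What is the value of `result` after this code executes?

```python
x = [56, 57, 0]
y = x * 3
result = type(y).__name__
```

x is list; y is list; result = 'list'

'list'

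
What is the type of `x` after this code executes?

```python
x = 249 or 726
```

'or' returns first truthy value (int)

int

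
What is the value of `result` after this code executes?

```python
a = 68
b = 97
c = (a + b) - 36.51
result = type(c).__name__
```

a is int; b is int; c is float; result = 'float'

'float'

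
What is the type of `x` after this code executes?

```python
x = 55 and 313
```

'and' with truthy values returns last operand (int)

int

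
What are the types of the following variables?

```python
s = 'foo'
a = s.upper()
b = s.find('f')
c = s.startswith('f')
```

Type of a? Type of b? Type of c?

upper() returns str; find() returns int; startswith() returns bool

str, int, bool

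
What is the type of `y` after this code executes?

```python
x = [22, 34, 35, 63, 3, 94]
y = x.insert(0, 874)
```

list.insert() returns None

NoneType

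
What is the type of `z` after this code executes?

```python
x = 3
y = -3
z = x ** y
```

int ** negative = float

float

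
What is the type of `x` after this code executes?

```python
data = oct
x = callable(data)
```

callable() returns bool

bool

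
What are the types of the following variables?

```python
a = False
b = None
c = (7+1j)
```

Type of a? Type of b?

a is assigned the constant False, which has type bool; b is assigned None, whose type is NoneType

bool, NoneType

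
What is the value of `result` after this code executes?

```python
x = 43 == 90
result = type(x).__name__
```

x is bool; result = 'bool'

'bool'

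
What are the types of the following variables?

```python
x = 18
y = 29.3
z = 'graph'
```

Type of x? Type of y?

x is assigned a bare integer (no decimal point), so it is an int; y is assigned a number with a decimal point, so it is a float

int, float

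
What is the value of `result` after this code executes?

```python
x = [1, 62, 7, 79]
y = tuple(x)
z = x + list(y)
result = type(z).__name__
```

x is list; y is tuple; z is list; result = 'list'

'list'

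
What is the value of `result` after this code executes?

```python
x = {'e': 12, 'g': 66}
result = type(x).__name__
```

x is dict; result = 'dict'

'dict'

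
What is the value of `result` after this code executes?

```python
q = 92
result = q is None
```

q = 92; result = False

False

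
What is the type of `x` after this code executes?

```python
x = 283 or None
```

'or' returns first truthy value

int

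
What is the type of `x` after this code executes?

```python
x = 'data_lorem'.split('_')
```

str.split() returns list

list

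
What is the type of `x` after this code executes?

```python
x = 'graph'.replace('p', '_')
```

str.replace() returns str

str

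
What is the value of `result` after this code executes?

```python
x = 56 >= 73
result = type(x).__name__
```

x is bool; result = 'bool'

'bool'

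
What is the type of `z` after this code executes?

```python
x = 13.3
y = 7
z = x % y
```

float % int = float

float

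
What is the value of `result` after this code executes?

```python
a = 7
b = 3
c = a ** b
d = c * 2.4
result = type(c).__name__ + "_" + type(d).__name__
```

a is int; b is int; c is int; d is float; result = 'int_float'

'int_float'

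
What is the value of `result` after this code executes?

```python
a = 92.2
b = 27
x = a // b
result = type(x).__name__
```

a is float; b is int; x is float; result = 'float'

'float'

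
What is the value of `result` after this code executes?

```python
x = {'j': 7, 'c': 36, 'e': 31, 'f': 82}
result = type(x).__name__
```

x is dict; result = 'dict'

'dict'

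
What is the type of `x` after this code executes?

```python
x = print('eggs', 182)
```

print() returns None

NoneType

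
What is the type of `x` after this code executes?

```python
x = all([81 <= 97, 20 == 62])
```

all() returns bool

bool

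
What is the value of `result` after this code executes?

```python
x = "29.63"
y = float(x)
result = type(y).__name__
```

x is str; y is float; result = 'float'

'float'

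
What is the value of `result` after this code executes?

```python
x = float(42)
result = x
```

x = 42.0; result = 42.0

42.0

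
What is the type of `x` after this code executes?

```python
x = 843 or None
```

'or' returns first truthy value

int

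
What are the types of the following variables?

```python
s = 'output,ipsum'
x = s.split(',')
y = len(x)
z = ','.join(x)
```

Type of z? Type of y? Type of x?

str.join() returns str; len() returns int; str.split() returns list

str, int, list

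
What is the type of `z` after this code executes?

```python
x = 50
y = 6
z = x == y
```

Equality comparison returns bool

bool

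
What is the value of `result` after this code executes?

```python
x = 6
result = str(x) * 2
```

x = 6; result = '66'

'66'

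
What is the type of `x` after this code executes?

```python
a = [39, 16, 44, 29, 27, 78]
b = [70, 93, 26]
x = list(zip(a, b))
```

list(zip()) returns a list of tuples

list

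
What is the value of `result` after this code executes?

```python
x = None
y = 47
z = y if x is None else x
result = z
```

x = None; y = 47; z = 47; result = 47

47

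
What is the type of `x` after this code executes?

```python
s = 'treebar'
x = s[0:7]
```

Slicing a str returns str

str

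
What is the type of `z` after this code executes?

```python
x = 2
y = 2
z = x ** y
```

positive int ** positive int = int

int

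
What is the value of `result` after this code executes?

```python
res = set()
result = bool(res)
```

res = set(); result = False

False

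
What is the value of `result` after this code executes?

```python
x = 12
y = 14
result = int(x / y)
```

x = 12; y = 14; result = 0

0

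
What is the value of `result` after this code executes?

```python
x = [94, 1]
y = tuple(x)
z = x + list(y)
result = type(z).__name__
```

x is list; y is tuple; z is list; result = 'list'

'list'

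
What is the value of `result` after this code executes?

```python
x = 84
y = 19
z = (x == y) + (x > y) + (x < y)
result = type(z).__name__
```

x is int; y is int; z is int; result = 'int'

'int'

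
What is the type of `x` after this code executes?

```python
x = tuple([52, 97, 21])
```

tuple() constructor returns tuple

tuple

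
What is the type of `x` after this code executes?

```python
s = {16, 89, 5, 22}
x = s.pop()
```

Popping from set[int] returns int

int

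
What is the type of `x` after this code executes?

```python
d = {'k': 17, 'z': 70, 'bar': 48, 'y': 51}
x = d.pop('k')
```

dict.pop() returns the value

int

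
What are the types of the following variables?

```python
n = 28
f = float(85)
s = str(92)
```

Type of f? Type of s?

f is assigned the result of calling float(), which returns a float; s is assigned the result of calling str(), which returns a str

float, str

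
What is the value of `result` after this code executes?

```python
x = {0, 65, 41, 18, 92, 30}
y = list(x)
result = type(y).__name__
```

x is set; y is list; result = 'list'

'list'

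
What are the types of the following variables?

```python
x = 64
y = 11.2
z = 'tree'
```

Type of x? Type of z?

x is assigned a bare integer (no decimal point), so it is an int; z is assigned a quoted string literal, so it is a str

int, str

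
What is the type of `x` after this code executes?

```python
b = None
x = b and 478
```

'and' returns first falsy value (None)

NoneType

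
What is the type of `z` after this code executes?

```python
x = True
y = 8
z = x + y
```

bool + int = int (bool is subclass of int)

int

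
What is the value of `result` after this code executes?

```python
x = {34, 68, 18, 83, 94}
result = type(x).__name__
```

x is set; result = 'set'

'set'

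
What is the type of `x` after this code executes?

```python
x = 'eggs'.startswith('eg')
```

str.startswith() returns bool

bool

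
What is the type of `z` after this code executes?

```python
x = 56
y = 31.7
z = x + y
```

int + float = float

float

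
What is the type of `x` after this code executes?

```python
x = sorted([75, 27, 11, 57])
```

sorted() always returns list

list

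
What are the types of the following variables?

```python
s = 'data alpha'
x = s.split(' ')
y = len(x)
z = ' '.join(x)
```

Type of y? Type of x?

len() returns int; str.split() returns list

int, list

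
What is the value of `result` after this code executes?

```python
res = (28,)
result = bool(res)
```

res = (28,); result = True

True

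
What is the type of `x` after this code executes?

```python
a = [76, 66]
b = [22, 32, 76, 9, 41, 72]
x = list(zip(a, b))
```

list(zip()) returns a list of tuples

list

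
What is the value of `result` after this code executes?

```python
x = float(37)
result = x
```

x = 37.0; result = 37.0

37.0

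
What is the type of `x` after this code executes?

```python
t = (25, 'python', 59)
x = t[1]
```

Index 1 of tuple is a str literal

str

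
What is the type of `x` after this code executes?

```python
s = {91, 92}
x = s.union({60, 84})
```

set.union() returns a new set

set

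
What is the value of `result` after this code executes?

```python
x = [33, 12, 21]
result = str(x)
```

x = [33, 12, 21]; result = '[33, 12, 21]'

'[33, 12, 21]'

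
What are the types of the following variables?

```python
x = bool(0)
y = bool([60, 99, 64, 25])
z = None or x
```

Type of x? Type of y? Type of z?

bool() returns bool; bool() returns bool; None or bool returns the bool

bool, bool, bool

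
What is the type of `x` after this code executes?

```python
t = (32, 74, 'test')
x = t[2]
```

Index 2 of tuple is a str literal

str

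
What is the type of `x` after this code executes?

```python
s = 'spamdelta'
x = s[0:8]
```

Slicing a str returns str

str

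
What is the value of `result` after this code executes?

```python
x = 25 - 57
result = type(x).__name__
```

x is int; result = 'int'

'int'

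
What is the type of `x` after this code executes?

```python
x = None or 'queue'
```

'or' with None returns the other truthy value (str)

str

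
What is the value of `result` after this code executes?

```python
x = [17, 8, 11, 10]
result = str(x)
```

x = [17, 8, 11, 10]; result = '[17, 8, 11, 10]'

'[17, 8, 11, 10]'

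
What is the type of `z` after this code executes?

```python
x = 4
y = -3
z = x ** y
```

int ** negative = float

float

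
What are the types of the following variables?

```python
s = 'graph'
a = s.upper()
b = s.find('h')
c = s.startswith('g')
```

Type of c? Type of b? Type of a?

startswith() returns bool; find() returns int; upper() returns str

bool, int, str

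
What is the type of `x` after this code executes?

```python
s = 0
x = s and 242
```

'and' returns first falsy value (0 is int)

int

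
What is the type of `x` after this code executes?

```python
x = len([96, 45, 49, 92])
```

len() always returns int

int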